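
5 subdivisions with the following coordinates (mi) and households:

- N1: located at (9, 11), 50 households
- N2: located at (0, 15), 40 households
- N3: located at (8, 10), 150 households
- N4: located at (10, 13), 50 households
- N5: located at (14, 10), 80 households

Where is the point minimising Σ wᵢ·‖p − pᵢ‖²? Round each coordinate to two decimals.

The minimiser of Σwᵢ‖p−pᵢ‖² is the weighted centroid p* = (Σwᵢpᵢ)/(Σwᵢ).
Σwᵢ = 370.
Σwᵢxᵢ = 50·9 + 40·0 + 150·8 + 50·10 + 80·14 = 3270.
Σwᵢyᵢ = 50·11 + 40·15 + 150·10 + 50·13 + 80·10 = 4100.
x* = 3270/370 = 8.84, y* = 4100/370 = 11.08.

(8.84, 11.08)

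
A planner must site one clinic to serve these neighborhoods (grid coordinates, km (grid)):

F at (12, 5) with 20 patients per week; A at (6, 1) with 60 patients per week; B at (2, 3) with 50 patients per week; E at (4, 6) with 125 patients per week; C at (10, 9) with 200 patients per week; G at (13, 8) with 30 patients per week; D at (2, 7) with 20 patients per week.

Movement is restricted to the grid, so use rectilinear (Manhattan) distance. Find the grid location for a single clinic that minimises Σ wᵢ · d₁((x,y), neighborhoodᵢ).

(6, 6)

Manhattan distance separates: Σwᵢ(|x−xᵢ|+|y−yᵢ|) = Σwᵢ|x−xᵢ| + Σwᵢ|y−yᵢ|, so x and y are optimised independently as 1-D weighted medians.
Total weight W = 505; half = 252.5.
x-coordinate, sorted with cumulative weight:
  x=2 (B, w=50) cum 50
  x=2 (D, w=20) cum 70
  x=4 (E, w=125) cum 195
  x=6 (A, w=60) cum 255  ← median
  x=10 (C, w=200) cum 455
  x=12 (F, w=20) cum 475
  x=13 (G, w=30) cum 505
⇒ x* = 6
y-coordinate, sorted with cumulative weight:
  y=1 (A, w=60) cum 60
  y=3 (B, w=50) cum 110
  y=5 (F, w=20) cum 130
  y=6 (E, w=125) cum 255  ← median
  y=7 (D, w=20) cum 275
  y=8 (G, w=30) cum 305
  y=9 (C, w=200) cum 505
⇒ y* = 6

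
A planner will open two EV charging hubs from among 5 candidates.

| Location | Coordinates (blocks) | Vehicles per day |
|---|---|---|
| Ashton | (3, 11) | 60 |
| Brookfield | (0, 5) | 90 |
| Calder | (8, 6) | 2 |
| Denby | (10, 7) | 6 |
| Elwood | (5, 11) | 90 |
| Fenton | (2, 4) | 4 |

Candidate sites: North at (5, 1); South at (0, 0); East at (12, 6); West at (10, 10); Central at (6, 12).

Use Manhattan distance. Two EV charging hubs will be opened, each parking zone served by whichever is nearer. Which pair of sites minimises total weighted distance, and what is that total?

Evaluate every pair (each demand assigned to the nearer of the two):
  {South, Central}: total = 964
  {North, Central}: total = 1324
  {South, West}: total = 1524
  {East, Central}: total = 1664
  {West, Central}: total = 1668
  {North, West}: total = 1884
  {North, South}: total = 2176
  {East, West}: total = 2264
  {South, East}: total = 2420
  {North, East}: total = 2480
Best pair: {South, Central} with total 964.

{South, Central}, total 964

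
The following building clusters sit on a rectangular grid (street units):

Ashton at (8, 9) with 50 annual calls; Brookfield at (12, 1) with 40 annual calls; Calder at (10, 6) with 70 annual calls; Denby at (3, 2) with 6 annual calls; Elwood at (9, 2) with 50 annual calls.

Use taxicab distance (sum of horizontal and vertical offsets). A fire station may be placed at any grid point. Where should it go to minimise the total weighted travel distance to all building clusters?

(10, 6)

Manhattan distance separates: Σwᵢ(|x−xᵢ|+|y−yᵢ|) = Σwᵢ|x−xᵢ| + Σwᵢ|y−yᵢ|, so x and y are optimised independently as 1-D weighted medians.
Total weight W = 216; half = 108.
x-coordinate, sorted with cumulative weight:
  x=3 (Denby, w=6) cum 6
  x=8 (Ashton, w=50) cum 56
  x=9 (Elwood, w=50) cum 106
  x=10 (Calder, w=70) cum 176  ← median
  x=12 (Brookfield, w=40) cum 216
⇒ x* = 10
y-coordinate, sorted with cumulative weight:
  y=1 (Brookfield, w=40) cum 40
  y=2 (Denby, w=6) cum 46
  y=2 (Elwood, w=50) cum 96
  y=6 (Calder, w=70) cum 166  ← median
  y=9 (Ashton, w=50) cum 216
⇒ y* = 6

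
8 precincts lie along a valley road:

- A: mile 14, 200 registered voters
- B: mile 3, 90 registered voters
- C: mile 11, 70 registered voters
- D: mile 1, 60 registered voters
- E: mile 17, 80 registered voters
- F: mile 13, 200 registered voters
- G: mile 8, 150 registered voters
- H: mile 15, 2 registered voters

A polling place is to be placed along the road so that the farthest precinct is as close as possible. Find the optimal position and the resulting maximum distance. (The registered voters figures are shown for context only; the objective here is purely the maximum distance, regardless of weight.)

location 9, max distance 8

The 1-center on a line is the midpoint of the two extreme points: leftmost at 1, rightmost at 17.
Optimal location = (1 + 17)/2 = 9; maximum distance = (17 − 1)/2 = 8.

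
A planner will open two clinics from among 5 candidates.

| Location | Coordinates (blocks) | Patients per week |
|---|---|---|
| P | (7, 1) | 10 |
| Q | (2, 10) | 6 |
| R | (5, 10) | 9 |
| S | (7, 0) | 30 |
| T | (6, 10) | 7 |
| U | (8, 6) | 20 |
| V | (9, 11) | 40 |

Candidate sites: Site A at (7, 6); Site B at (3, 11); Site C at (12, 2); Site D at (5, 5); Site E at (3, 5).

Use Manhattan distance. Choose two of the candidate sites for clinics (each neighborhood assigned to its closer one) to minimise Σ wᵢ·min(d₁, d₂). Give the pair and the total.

Evaluate every pair (each demand assigned to the nearer of the two):
  {Site A, Site B}: total = 557
  {Site A, Site E}: total = 655
  {Site B, Site D}: total = 657
  {Site A, Site D}: total = 658
  {Site A, Site C}: total = 673
  {Site B, Site C}: total = 737
  {Site B, Site E}: total = 777
  {Site D, Site E}: total = 873
  {Site C, Site D}: total = 885
  {Site C, Site E}: total = 1025
Best pair: {Site A, Site B} with total 557.

{Site A, Site B}, total 557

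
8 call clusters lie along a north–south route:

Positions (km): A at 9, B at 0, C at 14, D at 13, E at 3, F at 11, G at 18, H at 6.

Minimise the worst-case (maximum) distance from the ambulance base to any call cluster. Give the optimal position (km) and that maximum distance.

location 9, max distance 9

The 1-center on a line is the midpoint of the two extreme points: leftmost at 0, rightmost at 18.
Optimal location = (0 + 18)/2 = 9; maximum distance = (18 − 0)/2 = 9.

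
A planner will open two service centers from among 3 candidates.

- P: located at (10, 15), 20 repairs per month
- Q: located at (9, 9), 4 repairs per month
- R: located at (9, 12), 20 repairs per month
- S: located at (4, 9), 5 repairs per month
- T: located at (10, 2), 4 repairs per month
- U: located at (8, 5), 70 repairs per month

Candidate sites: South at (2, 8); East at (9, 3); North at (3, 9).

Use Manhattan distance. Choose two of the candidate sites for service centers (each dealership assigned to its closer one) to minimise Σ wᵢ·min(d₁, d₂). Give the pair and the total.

{East, North}, total 687

Evaluate every pair (each demand assigned to the nearer of the two):
  {East, North}: total = 687
  {South, East}: total = 697
  {South, North}: total = 1155
Best pair: {East, North} with total 687.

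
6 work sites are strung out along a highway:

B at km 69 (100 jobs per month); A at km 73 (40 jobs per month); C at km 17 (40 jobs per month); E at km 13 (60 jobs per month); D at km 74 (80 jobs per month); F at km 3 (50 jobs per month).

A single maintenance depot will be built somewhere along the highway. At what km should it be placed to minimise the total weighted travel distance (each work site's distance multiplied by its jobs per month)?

For a sum of weighted absolute distances on a line, the optimum is the weighted median (not the mean). Total weight W = 370; half-weight = 185.
Sort by position and accumulate weight:
  km 3 (F, w=50) → cum 50
  km 13 (E, w=60) → cum 110
  km 17 (C, w=40) → cum 150
  km 69 (B, w=100) → cum 250  ≥ 185 → median here
  km 73 (A, w=40) → cum 290
  km 74 (D, w=80) → cum 370
Optimal location: km 69.

x = 69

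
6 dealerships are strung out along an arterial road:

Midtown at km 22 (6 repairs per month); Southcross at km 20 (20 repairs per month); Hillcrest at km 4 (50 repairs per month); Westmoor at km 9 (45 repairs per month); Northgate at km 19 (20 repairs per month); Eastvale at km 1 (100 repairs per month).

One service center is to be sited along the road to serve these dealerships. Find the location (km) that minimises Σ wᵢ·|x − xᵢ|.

For a sum of weighted absolute distances on a line, the optimum is the weighted median (not the mean). Total weight W = 241; half-weight = 120.5.
Sort by position and accumulate weight:
  km 1 (Eastvale, w=100) → cum 100
  km 4 (Hillcrest, w=50) → cum 150  ≥ 120.5 → median here
  km 9 (Westmoor, w=45) → cum 195
  km 19 (Northgate, w=20) → cum 215
  km 20 (Southcross, w=20) → cum 235
  km 22 (Midtown, w=6) → cum 241
Optimal location: km 4.

x = 4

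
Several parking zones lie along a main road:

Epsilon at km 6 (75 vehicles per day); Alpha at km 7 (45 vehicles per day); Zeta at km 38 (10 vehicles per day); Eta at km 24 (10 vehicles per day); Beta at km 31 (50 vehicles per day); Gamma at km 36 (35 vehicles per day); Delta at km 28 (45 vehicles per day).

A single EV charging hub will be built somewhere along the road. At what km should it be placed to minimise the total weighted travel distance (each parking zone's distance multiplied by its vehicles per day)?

x = 28

For a sum of weighted absolute distances on a line, the optimum is the weighted median (not the mean). Total weight W = 270; half-weight = 135.
Sort by position and accumulate weight:
  km 6 (Epsilon, w=75) → cum 75
  km 7 (Alpha, w=45) → cum 120
  km 24 (Eta, w=10) → cum 130
  km 28 (Delta, w=45) → cum 175  ≥ 135 → median here
  km 31 (Beta, w=50) → cum 225
  km 36 (Gamma, w=35) → cum 260
  km 38 (Zeta, w=10) → cum 270
Optimal location: km 28.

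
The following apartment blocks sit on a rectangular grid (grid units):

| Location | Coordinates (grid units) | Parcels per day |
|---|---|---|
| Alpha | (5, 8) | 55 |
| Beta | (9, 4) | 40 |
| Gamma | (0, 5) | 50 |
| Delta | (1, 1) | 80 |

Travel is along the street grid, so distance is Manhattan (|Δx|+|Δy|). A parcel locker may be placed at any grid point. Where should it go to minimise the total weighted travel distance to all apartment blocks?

Manhattan distance separates: Σwᵢ(|x−xᵢ|+|y−yᵢ|) = Σwᵢ|x−xᵢ| + Σwᵢ|y−yᵢ|, so x and y are optimised independently as 1-D weighted medians.
Total weight W = 225; half = 112.5.
x-coordinate, sorted with cumulative weight:
  x=0 (Gamma, w=50) cum 50
  x=1 (Delta, w=80) cum 130  ← median
  x=5 (Alpha, w=55) cum 185
  x=9 (Beta, w=40) cum 225
⇒ x* = 1
y-coordinate, sorted with cumulative weight:
  y=1 (Delta, w=80) cum 80
  y=4 (Beta, w=40) cum 120  ← median
  y=5 (Gamma, w=50) cum 170
  y=8 (Alpha, w=55) cum 225
⇒ y* = 4

(1, 4)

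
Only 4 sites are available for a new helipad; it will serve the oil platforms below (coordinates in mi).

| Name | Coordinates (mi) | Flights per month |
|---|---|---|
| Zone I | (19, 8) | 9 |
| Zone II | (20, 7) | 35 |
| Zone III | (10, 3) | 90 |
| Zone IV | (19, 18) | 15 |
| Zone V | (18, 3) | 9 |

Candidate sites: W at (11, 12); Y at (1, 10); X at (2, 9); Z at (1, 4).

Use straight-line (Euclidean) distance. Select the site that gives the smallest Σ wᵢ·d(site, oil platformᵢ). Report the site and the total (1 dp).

Total weighted distance at each candidate:
  W (11, 12): total = 1508.4
  Y (1, 10): total = 2323.3
  X (2, 9): total = 2129.5
  Z (1, 4): total = 2149.5
Minimum is at W with total 1508.4 mi.

W, total 1508.4 mi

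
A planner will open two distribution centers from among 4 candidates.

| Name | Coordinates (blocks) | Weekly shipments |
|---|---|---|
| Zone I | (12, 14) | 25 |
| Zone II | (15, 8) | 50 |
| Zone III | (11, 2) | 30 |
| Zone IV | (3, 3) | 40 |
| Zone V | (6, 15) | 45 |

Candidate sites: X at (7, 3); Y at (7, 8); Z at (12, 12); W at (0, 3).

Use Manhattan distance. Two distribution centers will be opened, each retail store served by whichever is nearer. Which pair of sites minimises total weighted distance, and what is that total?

Evaluate every pair (each demand assigned to the nearer of the two):
  {X, Z}: total = 1115
  {Z, W}: total = 1255
  {X, Y}: total = 1345
  {Y, Z}: total = 1420
  {Y, W}: total = 1455
  {X, W}: total = 1905
Best pair: {X, Z} with total 1115.

{X, Z}, total 1115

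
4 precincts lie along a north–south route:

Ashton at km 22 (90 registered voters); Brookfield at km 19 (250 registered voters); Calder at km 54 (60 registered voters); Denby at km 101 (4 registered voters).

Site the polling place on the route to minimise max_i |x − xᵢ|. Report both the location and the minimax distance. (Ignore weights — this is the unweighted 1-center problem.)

The 1-center on a line is the midpoint of the two extreme points: leftmost at 19, rightmost at 101.
Optimal location = (19 + 101)/2 = 60; maximum distance = (101 − 19)/2 = 41.

location 60, max distance 41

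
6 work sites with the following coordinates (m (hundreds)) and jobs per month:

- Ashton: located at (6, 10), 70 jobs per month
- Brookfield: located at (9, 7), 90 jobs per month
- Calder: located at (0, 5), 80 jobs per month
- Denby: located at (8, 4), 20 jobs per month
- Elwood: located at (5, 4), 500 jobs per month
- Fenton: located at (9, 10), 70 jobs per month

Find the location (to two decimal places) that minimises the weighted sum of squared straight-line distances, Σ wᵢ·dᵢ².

The minimiser of Σwᵢ‖p−pᵢ‖² is the weighted centroid p* = (Σwᵢpᵢ)/(Σwᵢ).
Σwᵢ = 830.
Σwᵢxᵢ = 70·6 + 90·9 + 80·0 + 20·8 + 500·5 + 70·9 = 4520.
Σwᵢyᵢ = 70·10 + 90·7 + 80·5 + 20·4 + 500·4 + 70·10 = 4510.
x* = 4520/830 = 5.45, y* = 4510/830 = 5.43.

(5.45, 5.43)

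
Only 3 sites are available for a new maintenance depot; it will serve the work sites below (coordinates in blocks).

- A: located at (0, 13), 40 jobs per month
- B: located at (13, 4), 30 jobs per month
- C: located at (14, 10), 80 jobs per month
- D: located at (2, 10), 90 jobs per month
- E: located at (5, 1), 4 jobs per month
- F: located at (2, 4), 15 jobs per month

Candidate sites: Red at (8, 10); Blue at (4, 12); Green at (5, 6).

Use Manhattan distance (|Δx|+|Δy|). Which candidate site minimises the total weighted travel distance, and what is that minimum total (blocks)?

Red, total 2018 blocks

Total weighted distance at each candidate:
  Red (8, 10): total = 2018
  Blue (4, 12): total = 2228
  Green (5, 6): total = 2545
Minimum is at Red with total 2018 blocks.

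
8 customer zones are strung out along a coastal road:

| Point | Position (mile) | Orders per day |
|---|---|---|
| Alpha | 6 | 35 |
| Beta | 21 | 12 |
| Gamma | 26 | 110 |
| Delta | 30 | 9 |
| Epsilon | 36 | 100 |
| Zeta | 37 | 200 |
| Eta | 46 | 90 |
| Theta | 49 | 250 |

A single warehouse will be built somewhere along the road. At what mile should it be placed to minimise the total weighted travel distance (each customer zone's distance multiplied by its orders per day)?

For a sum of weighted absolute distances on a line, the optimum is the weighted median (not the mean). Total weight W = 806; half-weight = 403.
Sort by position and accumulate weight:
  mile 6 (Alpha, w=35) → cum 35
  mile 21 (Beta, w=12) → cum 47
  mile 26 (Gamma, w=110) → cum 157
  mile 30 (Delta, w=9) → cum 166
  mile 36 (Epsilon, w=100) → cum 266
  mile 37 (Zeta, w=200) → cum 466  ≥ 403 → median here
  mile 46 (Eta, w=90) → cum 556
  mile 49 (Theta, w=250) → cum 806
Optimal location: mile 37.

x = 37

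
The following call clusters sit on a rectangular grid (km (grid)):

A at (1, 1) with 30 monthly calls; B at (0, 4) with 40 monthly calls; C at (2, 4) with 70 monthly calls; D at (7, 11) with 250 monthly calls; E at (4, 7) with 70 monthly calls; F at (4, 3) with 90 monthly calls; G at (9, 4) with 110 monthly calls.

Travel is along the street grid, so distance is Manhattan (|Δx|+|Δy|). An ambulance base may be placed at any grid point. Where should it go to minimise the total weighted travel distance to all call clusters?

(7, 4)

Manhattan distance separates: Σwᵢ(|x−xᵢ|+|y−yᵢ|) = Σwᵢ|x−xᵢ| + Σwᵢ|y−yᵢ|, so x and y are optimised independently as 1-D weighted medians.
Total weight W = 660; half = 330.
x-coordinate, sorted with cumulative weight:
  x=0 (B, w=40) cum 40
  x=1 (A, w=30) cum 70
  x=2 (C, w=70) cum 140
  x=4 (E, w=70) cum 210
  x=4 (F, w=90) cum 300
  x=7 (D, w=250) cum 550  ← median
  x=9 (G, w=110) cum 660
⇒ x* = 7
y-coordinate, sorted with cumulative weight:
  y=1 (A, w=30) cum 30
  y=3 (F, w=90) cum 120
  y=4 (B, w=40) cum 160
  y=4 (C, w=70) cum 230
  y=4 (G, w=110) cum 340  ← median
  y=7 (E, w=70) cum 410
  y=11 (D, w=250) cum 660
⇒ y* = 4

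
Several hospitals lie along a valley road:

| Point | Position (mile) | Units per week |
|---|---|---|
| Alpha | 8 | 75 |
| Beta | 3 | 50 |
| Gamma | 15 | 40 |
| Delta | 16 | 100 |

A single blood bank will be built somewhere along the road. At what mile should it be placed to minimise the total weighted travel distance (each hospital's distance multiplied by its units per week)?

x = 15

For a sum of weighted absolute distances on a line, the optimum is the weighted median (not the mean). Total weight W = 265; half-weight = 132.5.
Sort by position and accumulate weight:
  mile 3 (Beta, w=50) → cum 50
  mile 8 (Alpha, w=75) → cum 125
  mile 15 (Gamma, w=40) → cum 165  ≥ 132.5 → median here
  mile 16 (Delta, w=100) → cum 265
Optimal location: mile 15.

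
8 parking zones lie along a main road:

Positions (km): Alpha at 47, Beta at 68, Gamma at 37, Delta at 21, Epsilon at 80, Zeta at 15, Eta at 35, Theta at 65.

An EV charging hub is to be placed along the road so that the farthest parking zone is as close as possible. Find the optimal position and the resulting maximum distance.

The 1-center on a line is the midpoint of the two extreme points: leftmost at 15, rightmost at 80.
Optimal location = (15 + 80)/2 = 47.5; maximum distance = (80 − 15)/2 = 32.5.

location 47.5, max distance 32.5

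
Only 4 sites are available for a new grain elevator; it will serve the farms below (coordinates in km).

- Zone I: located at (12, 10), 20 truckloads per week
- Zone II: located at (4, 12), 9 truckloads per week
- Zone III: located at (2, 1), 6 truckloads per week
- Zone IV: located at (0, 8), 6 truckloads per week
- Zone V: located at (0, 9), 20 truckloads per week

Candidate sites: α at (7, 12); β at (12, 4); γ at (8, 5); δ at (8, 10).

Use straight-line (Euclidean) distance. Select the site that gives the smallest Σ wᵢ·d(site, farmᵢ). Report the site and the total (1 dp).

Total weighted distance at each candidate:
  α (7, 12): total = 407.9
  β (12, 4): total = 620.4
  γ (8, 5): total = 474.0
  δ (8, 10): total = 395.9
Minimum is at δ with total 395.9 km.

δ, total 395.9 km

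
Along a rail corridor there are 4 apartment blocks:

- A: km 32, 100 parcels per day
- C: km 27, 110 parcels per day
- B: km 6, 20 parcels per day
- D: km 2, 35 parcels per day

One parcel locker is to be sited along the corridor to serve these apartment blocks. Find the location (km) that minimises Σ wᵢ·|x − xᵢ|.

For a sum of weighted absolute distances on a line, the optimum is the weighted median (not the mean). Total weight W = 265; half-weight = 132.5.
Sort by position and accumulate weight:
  km 2 (D, w=35) → cum 35
  km 6 (B, w=20) → cum 55
  km 27 (C, w=110) → cum 165  ≥ 132.5 → median here
  km 32 (A, w=100) → cum 265
Optimal location: km 27.

x = 27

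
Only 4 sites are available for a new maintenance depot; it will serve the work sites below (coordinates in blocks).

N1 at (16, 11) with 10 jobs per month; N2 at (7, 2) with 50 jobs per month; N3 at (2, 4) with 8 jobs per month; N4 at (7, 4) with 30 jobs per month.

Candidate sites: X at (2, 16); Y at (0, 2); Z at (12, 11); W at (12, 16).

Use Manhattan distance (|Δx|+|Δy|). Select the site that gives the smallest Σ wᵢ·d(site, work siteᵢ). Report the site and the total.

Y, total 902 blocks

Total weighted distance at each candidate:
  X (2, 16): total = 1746
  Y (0, 2): total = 902
  Z (12, 11): total = 1236
  W (12, 16): total = 1726
Minimum is at Y with total 902 blocks.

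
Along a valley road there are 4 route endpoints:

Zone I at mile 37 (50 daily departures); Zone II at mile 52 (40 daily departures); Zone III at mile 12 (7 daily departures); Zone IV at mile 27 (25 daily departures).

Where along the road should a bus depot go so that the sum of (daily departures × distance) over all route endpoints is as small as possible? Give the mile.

x = 37

For a sum of weighted absolute distances on a line, the optimum is the weighted median (not the mean). Total weight W = 122; half-weight = 61.
Sort by position and accumulate weight:
  mile 12 (Zone III, w=7) → cum 7
  mile 27 (Zone IV, w=25) → cum 32
  mile 37 (Zone I, w=50) → cum 82  ≥ 61 → median here
  mile 52 (Zone II, w=40) → cum 122
Optimal location: mile 37.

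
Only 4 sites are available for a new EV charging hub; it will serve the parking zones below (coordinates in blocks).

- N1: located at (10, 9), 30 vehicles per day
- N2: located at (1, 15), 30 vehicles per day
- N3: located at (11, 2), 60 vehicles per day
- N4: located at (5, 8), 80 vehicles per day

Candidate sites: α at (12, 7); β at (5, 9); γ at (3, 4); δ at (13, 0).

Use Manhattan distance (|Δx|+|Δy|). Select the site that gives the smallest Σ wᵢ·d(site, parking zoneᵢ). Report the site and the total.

Total weighted distance at each candidate:
  α (12, 7): total = 1690
  β (5, 9): total = 1310
  γ (3, 4): total = 1830
  δ (13, 0): total = 2690
Minimum is at β with total 1310 blocks.

β, total 1310 blocks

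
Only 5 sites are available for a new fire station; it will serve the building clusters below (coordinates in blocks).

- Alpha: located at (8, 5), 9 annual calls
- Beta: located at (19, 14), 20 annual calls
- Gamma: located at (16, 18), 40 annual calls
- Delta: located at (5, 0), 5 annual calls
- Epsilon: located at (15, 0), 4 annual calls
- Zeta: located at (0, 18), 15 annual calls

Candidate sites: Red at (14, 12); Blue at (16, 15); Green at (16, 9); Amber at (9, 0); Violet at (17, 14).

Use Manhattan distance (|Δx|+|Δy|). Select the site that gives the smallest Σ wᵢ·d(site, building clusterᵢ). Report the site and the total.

Total weighted distance at each candidate:
  Red (14, 12): total = 1034
  Blue (16, 15): total = 841
  Green (16, 9): total = 1143
  Amber (9, 0): total = 1983
  Violet (17, 14): total = 911
Minimum is at Blue with total 841 blocks.

Blue, total 841 blocks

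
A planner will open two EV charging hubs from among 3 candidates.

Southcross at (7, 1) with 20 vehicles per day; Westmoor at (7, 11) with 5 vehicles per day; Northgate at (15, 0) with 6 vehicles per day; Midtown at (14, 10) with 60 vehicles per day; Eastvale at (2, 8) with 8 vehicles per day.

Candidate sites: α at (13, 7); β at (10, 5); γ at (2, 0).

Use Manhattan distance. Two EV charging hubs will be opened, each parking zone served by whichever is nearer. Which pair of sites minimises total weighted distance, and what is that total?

Evaluate every pair (each demand assigned to the nearer of the two):
  {α, γ}: total = 528
  {α, β}: total = 567
  {β, γ}: total = 829
Best pair: {α, γ} with total 528.

{α, γ}, total 528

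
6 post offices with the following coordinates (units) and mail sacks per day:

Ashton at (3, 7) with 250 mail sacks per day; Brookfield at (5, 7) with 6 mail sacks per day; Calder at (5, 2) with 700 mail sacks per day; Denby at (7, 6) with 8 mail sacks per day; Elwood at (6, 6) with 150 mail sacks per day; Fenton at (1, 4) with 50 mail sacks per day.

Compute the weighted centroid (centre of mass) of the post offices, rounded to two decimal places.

(4.54, 3.73)

The minimiser of Σwᵢ‖p−pᵢ‖² is the weighted centroid p* = (Σwᵢpᵢ)/(Σwᵢ).
Σwᵢ = 1164.
Σwᵢxᵢ = 250·3 + 6·5 + 700·5 + 8·7 + 150·6 + 50·1 = 5286.
Σwᵢyᵢ = 250·7 + 6·7 + 700·2 + 8·6 + 150·6 + 50·4 = 4340.
x* = 5286/1164 = 4.54, y* = 4340/1164 = 3.73.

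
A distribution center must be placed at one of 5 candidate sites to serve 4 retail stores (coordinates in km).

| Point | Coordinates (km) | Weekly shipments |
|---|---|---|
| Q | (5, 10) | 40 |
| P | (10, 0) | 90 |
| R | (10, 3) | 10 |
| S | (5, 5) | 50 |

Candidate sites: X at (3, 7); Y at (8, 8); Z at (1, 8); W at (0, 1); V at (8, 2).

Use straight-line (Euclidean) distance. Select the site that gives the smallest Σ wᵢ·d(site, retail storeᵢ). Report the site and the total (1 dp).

Total weighted distance at each candidate:
  X (3, 7): total = 1257.2
  Y (8, 8): total = 1152.4
  Z (1, 8): total = 1615.6
  W (0, 1): total = 1738.5
  V (8, 2): total = 830.8
Minimum is at V with total 830.8 km.

V, total 830.8 km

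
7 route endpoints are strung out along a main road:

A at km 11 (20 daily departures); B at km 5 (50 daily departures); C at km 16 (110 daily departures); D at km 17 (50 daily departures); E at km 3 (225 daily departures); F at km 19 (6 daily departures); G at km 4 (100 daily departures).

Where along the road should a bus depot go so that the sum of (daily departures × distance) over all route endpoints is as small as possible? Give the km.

For a sum of weighted absolute distances on a line, the optimum is the weighted median (not the mean). Total weight W = 561; half-weight = 280.5.
Sort by position and accumulate weight:
  km 3 (E, w=225) → cum 225
  km 4 (G, w=100) → cum 325  ≥ 280.5 → median here
  km 5 (B, w=50) → cum 375
  km 11 (A, w=20) → cum 395
  km 16 (C, w=110) → cum 505
  km 17 (D, w=50) → cum 555
  km 19 (F, w=6) → cum 561
Optimal location: km 4.

x = 4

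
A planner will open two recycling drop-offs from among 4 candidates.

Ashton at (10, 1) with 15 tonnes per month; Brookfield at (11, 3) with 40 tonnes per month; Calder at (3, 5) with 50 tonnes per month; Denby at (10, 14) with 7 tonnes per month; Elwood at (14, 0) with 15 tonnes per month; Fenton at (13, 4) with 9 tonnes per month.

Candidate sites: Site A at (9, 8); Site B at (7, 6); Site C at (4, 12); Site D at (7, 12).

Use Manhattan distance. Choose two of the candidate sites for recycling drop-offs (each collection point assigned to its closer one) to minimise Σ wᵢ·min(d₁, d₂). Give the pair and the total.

{Site B, Site D}, total 952

Evaluate every pair (each demand assigned to the nearer of the two):
  {Site B, Site D}: total = 952
  {Site A, Site B}: total = 966
  {Site B, Site C}: total = 973
  {Site A, Site C}: total = 1116
  {Site A, Site D}: total = 1152
  {Site C, Site D}: total = 1576
Best pair: {Site B, Site D} with total 952.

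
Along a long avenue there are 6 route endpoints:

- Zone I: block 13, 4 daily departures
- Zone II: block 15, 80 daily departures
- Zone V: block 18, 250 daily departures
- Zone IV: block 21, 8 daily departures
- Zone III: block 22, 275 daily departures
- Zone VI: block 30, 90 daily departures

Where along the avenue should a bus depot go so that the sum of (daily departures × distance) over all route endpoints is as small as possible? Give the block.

For a sum of weighted absolute distances on a line, the optimum is the weighted median (not the mean). Total weight W = 707; half-weight = 353.5.
Sort by position and accumulate weight:
  block 13 (Zone I, w=4) → cum 4
  block 15 (Zone II, w=80) → cum 84
  block 18 (Zone V, w=250) → cum 334
  block 21 (Zone IV, w=8) → cum 342
  block 22 (Zone III, w=275) → cum 617  ≥ 353.5 → median here
  block 30 (Zone VI, w=90) → cum 707
Optimal location: block 22.

x = 22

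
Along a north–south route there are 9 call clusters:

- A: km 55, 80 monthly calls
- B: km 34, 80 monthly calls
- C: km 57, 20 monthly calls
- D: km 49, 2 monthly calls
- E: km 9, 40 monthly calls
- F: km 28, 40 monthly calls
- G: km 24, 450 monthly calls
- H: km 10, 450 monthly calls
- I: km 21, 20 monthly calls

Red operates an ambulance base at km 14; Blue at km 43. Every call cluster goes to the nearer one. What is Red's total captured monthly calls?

1000

The indifferent point is the midpoint (14+43)/2 = 28.5; call clusters left of it (closer to Red at 14) go to Red, those right go to Blue.
  E at 9 (w=40) → Red
  H at 10 (w=450) → Red
  I at 21 (w=20) → Red
  G at 24 (w=450) → Red
  F at 28 (w=40) → Red
  B at 34 (w=80) → Blue
  D at 49 (w=2) → Blue
  A at 55 (w=80) → Blue
  C at 57 (w=20) → Blue
Red captures 1000; Blue captures 182.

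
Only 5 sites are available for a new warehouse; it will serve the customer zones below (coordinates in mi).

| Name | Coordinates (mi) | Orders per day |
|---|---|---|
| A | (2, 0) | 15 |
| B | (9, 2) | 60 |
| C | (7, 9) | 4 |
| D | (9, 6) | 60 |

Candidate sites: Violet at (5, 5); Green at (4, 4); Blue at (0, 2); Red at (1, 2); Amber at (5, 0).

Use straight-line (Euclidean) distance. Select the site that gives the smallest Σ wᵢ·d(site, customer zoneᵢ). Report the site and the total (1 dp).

Total weighted distance at each candidate:
  Violet (5, 5): total = 652.7
  Green (4, 4): total = 736.6
  Blue (0, 2): total = 1213.0
  Red (1, 2): total = 1087.1
  Amber (5, 0): total = 782.9
Minimum is at Violet with total 652.7 mi.

Violet, total 652.7 mi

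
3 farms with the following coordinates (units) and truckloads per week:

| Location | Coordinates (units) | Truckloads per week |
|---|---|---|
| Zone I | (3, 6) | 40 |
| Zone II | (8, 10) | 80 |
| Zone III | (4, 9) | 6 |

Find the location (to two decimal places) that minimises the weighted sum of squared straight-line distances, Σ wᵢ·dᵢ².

(6.22, 8.68)

The minimiser of Σwᵢ‖p−pᵢ‖² is the weighted centroid p* = (Σwᵢpᵢ)/(Σwᵢ).
Σwᵢ = 126.
Σwᵢxᵢ = 40·3 + 80·8 + 6·4 = 784.
Σwᵢyᵢ = 40·6 + 80·10 + 6·9 = 1094.
x* = 784/126 = 6.22, y* = 1094/126 = 8.68.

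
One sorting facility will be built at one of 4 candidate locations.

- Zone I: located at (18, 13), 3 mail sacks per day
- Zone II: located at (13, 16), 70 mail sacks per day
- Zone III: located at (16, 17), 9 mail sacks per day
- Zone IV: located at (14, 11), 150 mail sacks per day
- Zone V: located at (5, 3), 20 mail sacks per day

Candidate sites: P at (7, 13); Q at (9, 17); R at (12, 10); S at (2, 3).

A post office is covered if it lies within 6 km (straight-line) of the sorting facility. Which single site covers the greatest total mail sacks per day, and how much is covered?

R, covering 150

Coverage radius r = 6 km; a point is covered iff (Δx)²+(Δy)² ≤ 6² = 36.
  P (7, 13): covers {none} → 0
  Q (9, 17): covers {Zone II} → 70
  R (12, 10): covers {Zone IV} → 150
  S (2, 3): covers {Zone V} → 20
Maximum coverage at R: 150 mail sacks per day.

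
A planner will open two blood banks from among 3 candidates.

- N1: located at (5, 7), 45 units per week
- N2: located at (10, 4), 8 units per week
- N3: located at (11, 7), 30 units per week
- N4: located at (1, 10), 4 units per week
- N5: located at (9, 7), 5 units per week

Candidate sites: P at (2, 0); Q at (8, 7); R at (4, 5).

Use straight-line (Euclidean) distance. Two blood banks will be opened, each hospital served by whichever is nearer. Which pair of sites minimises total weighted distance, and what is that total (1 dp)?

Evaluate every pair (each demand assigned to the nearer of the two):
  {Q, R}: total = 247.8
  {P, Q}: total = 289.3
  {P, R}: total = 417.9
Best pair: {Q, R} with total 247.8.

{Q, R}, total 247.8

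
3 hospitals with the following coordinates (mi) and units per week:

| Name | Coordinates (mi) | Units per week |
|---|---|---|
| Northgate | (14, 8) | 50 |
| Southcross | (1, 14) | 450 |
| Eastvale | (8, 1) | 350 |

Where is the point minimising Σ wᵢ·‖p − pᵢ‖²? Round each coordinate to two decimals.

The minimiser of Σwᵢ‖p−pᵢ‖² is the weighted centroid p* = (Σwᵢpᵢ)/(Σwᵢ).
Σwᵢ = 850.
Σwᵢxᵢ = 50·14 + 450·1 + 350·8 = 3950.
Σwᵢyᵢ = 50·8 + 450·14 + 350·1 = 7050.
x* = 3950/850 = 4.65, y* = 7050/850 = 8.29.

(4.65, 8.29)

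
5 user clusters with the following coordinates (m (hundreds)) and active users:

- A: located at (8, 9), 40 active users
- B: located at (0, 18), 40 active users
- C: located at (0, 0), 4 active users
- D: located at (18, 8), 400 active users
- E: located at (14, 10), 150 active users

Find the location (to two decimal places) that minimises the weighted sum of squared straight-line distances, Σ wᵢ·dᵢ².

(15.17, 9.12)

The minimiser of Σwᵢ‖p−pᵢ‖² is the weighted centroid p* = (Σwᵢpᵢ)/(Σwᵢ).
Σwᵢ = 634.
Σwᵢxᵢ = 40·8 + 40·0 + 4·0 + 400·18 + 150·14 = 9620.
Σwᵢyᵢ = 40·9 + 40·18 + 4·0 + 400·8 + 150·10 = 5780.
x* = 9620/634 = 15.17, y* = 5780/634 = 9.12.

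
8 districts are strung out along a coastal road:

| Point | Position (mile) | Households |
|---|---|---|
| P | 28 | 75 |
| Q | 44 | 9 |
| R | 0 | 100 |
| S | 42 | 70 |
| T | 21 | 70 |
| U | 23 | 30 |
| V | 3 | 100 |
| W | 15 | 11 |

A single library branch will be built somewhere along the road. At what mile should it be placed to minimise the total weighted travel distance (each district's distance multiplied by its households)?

x = 21

For a sum of weighted absolute distances on a line, the optimum is the weighted median (not the mean). Total weight W = 465; half-weight = 232.5.
Sort by position and accumulate weight:
  mile 0 (R, w=100) → cum 100
  mile 3 (V, w=100) → cum 200
  mile 15 (W, w=11) → cum 211
  mile 21 (T, w=70) → cum 281  ≥ 232.5 → median here
  mile 23 (U, w=30) → cum 311
  mile 28 (P, w=75) → cum 386
  mile 42 (S, w=70) → cum 456
  mile 44 (Q, w=9) → cum 465
Optimal location: mile 21.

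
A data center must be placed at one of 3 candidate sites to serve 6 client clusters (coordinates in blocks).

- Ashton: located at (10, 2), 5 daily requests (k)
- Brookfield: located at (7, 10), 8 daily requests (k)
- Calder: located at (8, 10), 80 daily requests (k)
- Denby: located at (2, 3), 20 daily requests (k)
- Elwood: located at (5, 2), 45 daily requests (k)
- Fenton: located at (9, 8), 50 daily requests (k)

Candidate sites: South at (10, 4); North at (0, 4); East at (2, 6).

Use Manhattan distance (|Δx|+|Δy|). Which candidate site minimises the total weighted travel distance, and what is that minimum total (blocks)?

South, total 1467 blocks

Total weighted distance at each candidate:
  South (10, 4): total = 1467
  North (0, 4): total = 2309
  East (2, 6): total = 1757
Minimum is at South with total 1467 blocks.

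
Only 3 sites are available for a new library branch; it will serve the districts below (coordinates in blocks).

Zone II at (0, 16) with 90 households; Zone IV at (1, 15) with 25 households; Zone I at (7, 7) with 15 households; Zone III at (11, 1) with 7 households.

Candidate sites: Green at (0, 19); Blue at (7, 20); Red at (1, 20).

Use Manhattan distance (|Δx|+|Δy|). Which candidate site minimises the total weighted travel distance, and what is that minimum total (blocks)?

Green, total 883 blocks

Total weighted distance at each candidate:
  Green (0, 19): total = 883
  Blue (7, 20): total = 1621
  Red (1, 20): total = 1063
Minimum is at Green with total 883 blocks.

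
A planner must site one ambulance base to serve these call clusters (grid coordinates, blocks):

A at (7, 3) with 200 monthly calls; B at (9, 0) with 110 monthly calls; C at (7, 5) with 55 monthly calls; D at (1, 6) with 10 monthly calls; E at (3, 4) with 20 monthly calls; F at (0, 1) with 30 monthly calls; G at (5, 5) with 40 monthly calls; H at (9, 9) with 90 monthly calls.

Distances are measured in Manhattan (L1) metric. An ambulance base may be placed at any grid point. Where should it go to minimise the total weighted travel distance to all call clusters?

(7, 3)

Manhattan distance separates: Σwᵢ(|x−xᵢ|+|y−yᵢ|) = Σwᵢ|x−xᵢ| + Σwᵢ|y−yᵢ|, so x and y are optimised independently as 1-D weighted medians.
Total weight W = 555; half = 277.5.
x-coordinate, sorted with cumulative weight:
  x=0 (F, w=30) cum 30
  x=1 (D, w=10) cum 40
  x=3 (E, w=20) cum 60
  x=5 (G, w=40) cum 100
  x=7 (A, w=200) cum 300  ← median
  x=7 (C, w=55) cum 355
  x=9 (B, w=110) cum 465
  x=9 (H, w=90) cum 555
⇒ x* = 7
y-coordinate, sorted with cumulative weight:
  y=0 (B, w=110) cum 110
  y=1 (F, w=30) cum 140
  y=3 (A, w=200) cum 340  ← median
  y=4 (E, w=20) cum 360
  y=5 (C, w=55) cum 415
  y=5 (G, w=40) cum 455
  y=6 (D, w=10) cum 465
  y=9 (H, w=90) cum 555
⇒ y* = 3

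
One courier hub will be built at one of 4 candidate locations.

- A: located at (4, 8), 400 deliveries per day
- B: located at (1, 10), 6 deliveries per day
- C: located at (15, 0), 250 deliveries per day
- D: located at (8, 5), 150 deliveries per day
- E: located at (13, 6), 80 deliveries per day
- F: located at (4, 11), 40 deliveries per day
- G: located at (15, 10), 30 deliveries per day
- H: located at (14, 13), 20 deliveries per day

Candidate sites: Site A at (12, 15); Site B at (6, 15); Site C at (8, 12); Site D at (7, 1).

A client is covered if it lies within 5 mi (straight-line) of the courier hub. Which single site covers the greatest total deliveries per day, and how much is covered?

Coverage radius r = 5 mi; a point is covered iff (Δx)²+(Δy)² ≤ 5² = 25.
  Site A (12, 15): covers {H} → 20
  Site B (6, 15): covers {F} → 40
  Site C (8, 12): covers {F} → 40
  Site D (7, 1): covers {D} → 150
Maximum coverage at Site D: 150 deliveries per day.

Site D, covering 150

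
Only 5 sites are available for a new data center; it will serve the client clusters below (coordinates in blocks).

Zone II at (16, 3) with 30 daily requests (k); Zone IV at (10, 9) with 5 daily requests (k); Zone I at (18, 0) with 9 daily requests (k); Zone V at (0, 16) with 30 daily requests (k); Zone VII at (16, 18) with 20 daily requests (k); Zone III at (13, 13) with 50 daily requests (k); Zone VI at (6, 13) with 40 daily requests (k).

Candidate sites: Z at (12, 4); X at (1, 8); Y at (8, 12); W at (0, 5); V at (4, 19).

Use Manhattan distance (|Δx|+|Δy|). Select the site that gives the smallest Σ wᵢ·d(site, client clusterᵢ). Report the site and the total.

Total weighted distance at each candidate:
  Z (12, 4): total = 2455
  X (1, 8): total = 2895
  Y (8, 12): total = 1793
  W (0, 5): total = 3337
  V (4, 19): total = 2757
Minimum is at Y with total 1793 blocks.

Y, total 1793 blocks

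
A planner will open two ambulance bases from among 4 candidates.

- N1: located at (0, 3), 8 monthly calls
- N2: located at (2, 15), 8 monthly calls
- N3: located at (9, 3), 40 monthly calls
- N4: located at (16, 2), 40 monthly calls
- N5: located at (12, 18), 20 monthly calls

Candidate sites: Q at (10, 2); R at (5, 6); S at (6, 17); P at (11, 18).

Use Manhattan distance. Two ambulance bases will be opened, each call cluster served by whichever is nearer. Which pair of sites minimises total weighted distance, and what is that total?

{Q, P}, total 524

Evaluate every pair (each demand assigned to the nearer of the two):
  {Q, P}: total = 524
  {Q, S}: total = 596
  {Q, R}: total = 840
  {R, P}: total = 1060
  {R, S}: total = 1132
  {S, P}: total = 1748
Best pair: {Q, P} with total 524.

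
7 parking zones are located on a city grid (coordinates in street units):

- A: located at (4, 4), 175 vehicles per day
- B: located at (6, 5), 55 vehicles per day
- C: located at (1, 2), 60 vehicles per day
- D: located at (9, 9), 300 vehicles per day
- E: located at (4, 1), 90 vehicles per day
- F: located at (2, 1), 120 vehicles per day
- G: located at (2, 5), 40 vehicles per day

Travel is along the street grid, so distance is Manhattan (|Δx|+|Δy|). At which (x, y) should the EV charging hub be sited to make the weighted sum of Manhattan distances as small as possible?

Manhattan distance separates: Σwᵢ(|x−xᵢ|+|y−yᵢ|) = Σwᵢ|x−xᵢ| + Σwᵢ|y−yᵢ|, so x and y are optimised independently as 1-D weighted medians.
Total weight W = 840; half = 420.
x-coordinate, sorted with cumulative weight:
  x=1 (C, w=60) cum 60
  x=2 (F, w=120) cum 180
  x=2 (G, w=40) cum 220
  x=4 (A, w=175) cum 395
  x=4 (E, w=90) cum 485  ← median
  x=6 (B, w=55) cum 540
  x=9 (D, w=300) cum 840
⇒ x* = 4
y-coordinate, sorted with cumulative weight:
  y=1 (E, w=90) cum 90
  y=1 (F, w=120) cum 210
  y=2 (C, w=60) cum 270
  y=4 (A, w=175) cum 445  ← median
  y=5 (B, w=55) cum 500
  y=5 (G, w=40) cum 540
  y=9 (D, w=300) cum 840
⇒ y* = 4

(4, 4)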